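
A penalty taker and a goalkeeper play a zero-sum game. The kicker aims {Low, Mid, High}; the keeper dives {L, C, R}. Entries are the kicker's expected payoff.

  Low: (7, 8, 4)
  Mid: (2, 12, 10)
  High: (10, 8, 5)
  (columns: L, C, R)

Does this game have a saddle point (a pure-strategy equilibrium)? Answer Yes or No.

No

Row minima: Low → 4, Mid → 2, High → 5; maximin = 5.
Column maxima: L → 10, C → 12, R → 10; minimax = 10.
5 ≠ 10, so no pure-strategy equilibrium exists.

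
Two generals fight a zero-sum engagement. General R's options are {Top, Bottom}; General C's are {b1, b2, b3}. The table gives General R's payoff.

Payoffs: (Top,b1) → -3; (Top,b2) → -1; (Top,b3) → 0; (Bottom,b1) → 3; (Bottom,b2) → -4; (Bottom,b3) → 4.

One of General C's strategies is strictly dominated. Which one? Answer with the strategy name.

b3

b1 holds General R's payoff strictly below b3 in every row: -3 < 0, 3 < 4.
So b3 is strictly dominated for General C.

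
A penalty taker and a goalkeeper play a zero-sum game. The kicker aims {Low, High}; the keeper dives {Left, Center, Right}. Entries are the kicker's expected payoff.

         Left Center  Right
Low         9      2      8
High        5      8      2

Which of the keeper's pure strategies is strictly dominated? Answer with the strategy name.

Right holds the kicker's payoff strictly below Left in every row: 8 < 9, 2 < 5.
So Left is strictly dominated for the keeper.

Left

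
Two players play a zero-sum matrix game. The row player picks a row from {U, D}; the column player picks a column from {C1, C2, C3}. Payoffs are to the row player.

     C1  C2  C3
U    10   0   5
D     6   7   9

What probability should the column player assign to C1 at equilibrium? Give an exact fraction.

7/11

Row minima: U → 0, D → 6; maximin = 6.
Column maxima: C1 → 10, C2 → 7, C3 → 9; minimax = 7.
6 ≠ 7, so there is no saddle point; optimal play is mixed.
C3 is strictly dominated by C2 (it gives the row player strictly more in every row), so the column player never plays it.
On the remaining 2×2 (U, D vs C1, C2):
Let the row player play U with probability p. Expected payoff against C1: 10p + 6(1−p) = 4p + 6; against C2: 0p + 7(1−p) = −7p + 7.
Setting these equal: 4p + 6 = −7p + 7 ⇒ 11p = 1 ⇒ p = 1/11, and the value is (4)·(1/11) + 6 = 70/11.
For the column player: with q = P(C1), equating U's and D's payoffs gives 10q = −q + 7 ⇒ q = 7/11.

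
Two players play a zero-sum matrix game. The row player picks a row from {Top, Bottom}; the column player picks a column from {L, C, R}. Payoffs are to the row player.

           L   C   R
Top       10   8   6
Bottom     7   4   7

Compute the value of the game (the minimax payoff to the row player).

32/5

Row minima: Top → 6, Bottom → 4; maximin = 6.
Column maxima: L → 10, C → 8, R → 7; minimax = 7.
6 ≠ 7, so there is no saddle point; optimal play is mixed.
L is strictly dominated by C (it gives the row player strictly more in every row), so the column player never plays it.
On the remaining 2×2 (Top, Bottom vs C, R):
Let the row player play Top with probability p. Expected payoff against C: 8p + 4(1−p) = 4p + 4; against R: 6p + 7(1−p) = −p + 7.
Setting these equal: 4p + 4 = −p + 7 ⇒ 5p = 3 ⇒ p = 3/5, and the value is (4)·(3/5) + 4 = 32/5.
For the column player: with q = P(C), equating Top's and Bottom's payoffs gives 2q + 6 = −3q + 7 ⇒ q = 1/5.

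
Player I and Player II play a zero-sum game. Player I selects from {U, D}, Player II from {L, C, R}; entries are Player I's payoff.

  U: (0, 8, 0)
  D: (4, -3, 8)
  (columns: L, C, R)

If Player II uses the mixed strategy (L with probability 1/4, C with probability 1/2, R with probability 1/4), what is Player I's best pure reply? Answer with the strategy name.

U

Expected payoff of U: (1/4)·0 + (1/2)·8 + (1/4)·0 = 4.
Expected payoff of D: (1/4)·4 + (1/2)·(-3) + (1/4)·8 = 3/2.
The largest is 4, so Player I's best response is U.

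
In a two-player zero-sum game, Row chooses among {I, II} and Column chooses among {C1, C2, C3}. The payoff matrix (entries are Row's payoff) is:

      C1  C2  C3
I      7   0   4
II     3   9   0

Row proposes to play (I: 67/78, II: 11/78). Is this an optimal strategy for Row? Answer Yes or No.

Against C1 this mix gives (67/78)·7 + (11/78)·3 = 251/39.
Against C2 this mix gives (67/78)·0 + (11/78)·9 = 33/26.
Against C3 this mix gives (67/78)·4 + (11/78)·0 = 134/39.
Column will play C2, holding Row to 33/26. Shifting weight toward the row that does better against C2 would raise this floor (the equalizing mix achieves 36/13 against both C2 and C3), so the proposed strategy is not optimal.

No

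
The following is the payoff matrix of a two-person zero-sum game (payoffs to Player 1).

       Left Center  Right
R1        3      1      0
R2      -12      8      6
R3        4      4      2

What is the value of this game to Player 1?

Row minima: R1 → 0, R2 → -12, R3 → 2; maximin = 2.
Column maxima: Left → 4, Center → 8, Right → 6; minimax = 4.
2 ≠ 4, so there is no saddle point; optimal play is mixed.
R1 is strictly dominated by R3, so Player 1 never plays it.
Center is strictly dominated by Right (it gives Player 1 strictly more in every row), so Player 2 never plays it.
On the remaining 2×2 (R2, R3 vs Left, Right):
Let Player 1 play R2 with probability p. Expected payoff against Left: (-12)p + 4(1−p) = −16p + 4; against Right: 6p + 2(1−p) = 4p + 2.
Setting these equal: −16p + 4 = 4p + 2 ⇒ −20p = -2 ⇒ p = 1/10, and the value is (-16)·(1/10) + 4 = 12/5.
For Player 2: with q = P(Left), equating R2's and R3's payoffs gives −18q + 6 = 2q + 2 ⇒ q = 1/5.

12/5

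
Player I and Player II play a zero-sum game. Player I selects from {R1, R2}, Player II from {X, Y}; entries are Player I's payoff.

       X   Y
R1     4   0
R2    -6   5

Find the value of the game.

4/3

Row minima: R1 → 0, R2 → -6; maximin = 0.
Column maxima: X → 4, Y → 5; minimax = 4.
0 ≠ 4, so there is no saddle point; optimal play is mixed.
Let Player I play R1 with probability p. Expected payoff against X: 4p + (-6)(1−p) = 10p − 6; against Y: 0p + 5(1−p) = −5p + 5.
Setting these equal: 10p − 6 = −5p + 5 ⇒ 15p = 11 ⇒ p = 11/15, and the value is (10)·(11/15) − 6 = 4/3.
For Player II: with q = P(X), equating R1's and R2's payoffs gives 4q = −11q + 5 ⇒ q = 1/3.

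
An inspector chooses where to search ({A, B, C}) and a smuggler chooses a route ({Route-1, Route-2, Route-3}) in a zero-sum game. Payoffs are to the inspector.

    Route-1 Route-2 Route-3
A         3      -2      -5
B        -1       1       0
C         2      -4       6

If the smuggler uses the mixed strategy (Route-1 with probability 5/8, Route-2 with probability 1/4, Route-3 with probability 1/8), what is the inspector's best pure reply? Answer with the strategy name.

Expected payoff of A: (5/8)·3 + (1/4)·(-2) + (1/8)·(-5) = 3/4.
Expected payoff of B: (5/8)·(-1) + (1/4)·1 + (1/8)·0 = -3/8.
Expected payoff of C: (5/8)·2 + (1/4)·(-4) + (1/8)·6 = 1.
The largest is 1, so the inspector's best response is C.

C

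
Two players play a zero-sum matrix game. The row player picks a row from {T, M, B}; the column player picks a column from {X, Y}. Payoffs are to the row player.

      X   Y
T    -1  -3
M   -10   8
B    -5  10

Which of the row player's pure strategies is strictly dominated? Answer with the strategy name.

M

B gives a strictly higher payoff than M against every column: -5 > -10, 10 > 8.
So M is strictly dominated and the row player never plays it.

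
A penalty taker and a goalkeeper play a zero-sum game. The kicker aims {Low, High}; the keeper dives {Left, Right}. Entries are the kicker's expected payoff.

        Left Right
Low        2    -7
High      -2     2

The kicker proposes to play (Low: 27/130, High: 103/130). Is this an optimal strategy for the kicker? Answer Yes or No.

Against Left this mix gives (27/130)·2 + (103/130)·(-2) = -76/65.
Against Right this mix gives (27/130)·(-7) + (103/130)·2 = 17/130.
The keeper will play Left, holding the kicker to -76/65. Shifting weight toward the row that does better against Left would raise this floor (the equalizing mix achieves -10/13 against both Left and Right), so the proposed strategy is not optimal.

No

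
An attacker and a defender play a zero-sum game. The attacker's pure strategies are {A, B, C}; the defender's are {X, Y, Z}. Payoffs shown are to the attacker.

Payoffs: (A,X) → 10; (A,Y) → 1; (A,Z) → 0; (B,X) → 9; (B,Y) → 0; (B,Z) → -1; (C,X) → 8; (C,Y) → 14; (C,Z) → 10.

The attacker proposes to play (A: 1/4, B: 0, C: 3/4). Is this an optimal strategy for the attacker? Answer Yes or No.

No

Against X this mix gives (1/4)·10 + (3/4)·8 = 17/2.
Against Y this mix gives (1/4)·1 + (3/4)·14 = 43/4.
Against Z this mix gives (1/4)·0 + (3/4)·10 = 15/2.
The defender will play Z, holding the attacker to 15/2. Shifting weight toward the row that does better against Z would raise this floor (the equalizing mix achieves 25/3 against both Z and X), so the proposed strategy is not optimal.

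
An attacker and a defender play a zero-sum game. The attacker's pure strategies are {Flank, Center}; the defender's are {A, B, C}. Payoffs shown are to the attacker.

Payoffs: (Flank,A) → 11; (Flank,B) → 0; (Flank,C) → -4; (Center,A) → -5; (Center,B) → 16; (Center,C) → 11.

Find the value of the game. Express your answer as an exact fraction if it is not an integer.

Row minima: Flank → -4, Center → -5; maximin = -4.
Column maxima: A → 11, B → 16, C → 11; minimax = 11.
-4 ≠ 11, so there is no saddle point; optimal play is mixed.
B is strictly dominated by C (it gives the attacker strictly more in every row), so the defender never plays it.
On the remaining 2×2 (Flank, Center vs A, C):
Let the attacker play Flank with probability p. Expected payoff against A: 11p + (-5)(1−p) = 16p − 5; against C: (-4)p + 11(1−p) = −15p + 11.
Setting these equal: 16p − 5 = −15p + 11 ⇒ 31p = 16 ⇒ p = 16/31, and the value is (16)·(16/31) − 5 = 101/31.
For the defender: with q = P(A), equating Flank's and Center's payoffs gives 15q − 4 = −16q + 11 ⇒ q = 15/31.

101/31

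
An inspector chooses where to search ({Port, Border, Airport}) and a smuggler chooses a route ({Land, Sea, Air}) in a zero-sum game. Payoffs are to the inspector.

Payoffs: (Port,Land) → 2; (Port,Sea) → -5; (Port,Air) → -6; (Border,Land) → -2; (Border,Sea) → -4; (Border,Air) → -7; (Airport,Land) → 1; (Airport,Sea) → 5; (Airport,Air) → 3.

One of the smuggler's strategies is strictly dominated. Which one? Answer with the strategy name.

Air holds the inspector's payoff strictly below Sea in every row: -6 < -5, -7 < -4, 3 < 5.
So Sea is strictly dominated for the smuggler.

Sea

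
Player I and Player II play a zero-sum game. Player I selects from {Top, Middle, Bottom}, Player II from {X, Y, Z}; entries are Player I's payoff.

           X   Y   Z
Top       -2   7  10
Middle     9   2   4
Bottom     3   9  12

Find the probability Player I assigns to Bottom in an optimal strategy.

7/13

Row minima: Top → -2, Middle → 2, Bottom → 3; maximin = 3.
Column maxima: X → 9, Y → 9, Z → 12; minimax = 9.
3 ≠ 9, so there is no saddle point; optimal play is mixed.
Top is strictly dominated by Bottom, so Player I never plays it.
Z is strictly dominated by Y (it gives Player I strictly more in every row), so Player II never plays it.
On the remaining 2×2 (Middle, Bottom vs X, Y):
Let Player I play Middle with probability p. Expected payoff against X: 9p + 3(1−p) = 6p + 3; against Y: 2p + 9(1−p) = −7p + 9.
Setting these equal: 6p + 3 = −7p + 9 ⇒ 13p = 6 ⇒ p = 6/13, and the value is (6)·(6/13) + 3 = 75/13.
For Player II: with q = P(X), equating Middle's and Bottom's payoffs gives 7q + 2 = −6q + 9 ⇒ q = 7/13.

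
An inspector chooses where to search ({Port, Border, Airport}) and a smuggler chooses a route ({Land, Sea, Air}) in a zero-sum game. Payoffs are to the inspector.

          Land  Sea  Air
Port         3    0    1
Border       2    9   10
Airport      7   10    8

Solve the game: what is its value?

7

Row minima: Port → 0, Border → 2, Airport → 7; maximin = 7.
Column maxima: Land → 7, Sea → 10, Air → 10; minimax = 7.
Since maximin = minimax = 7, there is a saddle point and the value is 7.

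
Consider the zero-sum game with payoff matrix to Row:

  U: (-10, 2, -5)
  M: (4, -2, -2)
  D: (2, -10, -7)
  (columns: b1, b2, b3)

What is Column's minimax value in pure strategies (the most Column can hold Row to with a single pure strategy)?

Column maxima: b1 → 4, b2 → 2, b3 → -2.
The smallest of these is -2.

-2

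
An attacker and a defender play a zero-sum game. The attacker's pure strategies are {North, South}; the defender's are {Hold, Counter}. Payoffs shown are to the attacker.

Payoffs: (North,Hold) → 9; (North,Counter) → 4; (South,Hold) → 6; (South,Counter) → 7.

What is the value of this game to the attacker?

13/2

Row minima: North → 4, South → 6; maximin = 6.
Column maxima: Hold → 9, Counter → 7; minimax = 7.
6 ≠ 7, so there is no saddle point; optimal play is mixed.
Let the attacker play North with probability p. Expected payoff against Hold: 9p + 6(1−p) = 3p + 6; against Counter: 4p + 7(1−p) = −3p + 7.
Setting these equal: 3p + 6 = −3p + 7 ⇒ 6p = 1 ⇒ p = 1/6, and the value is (3)·(1/6) + 6 = 13/2.
For the defender: with q = P(Hold), equating North's and South's payoffs gives 5q + 4 = −q + 7 ⇒ q = 1/2.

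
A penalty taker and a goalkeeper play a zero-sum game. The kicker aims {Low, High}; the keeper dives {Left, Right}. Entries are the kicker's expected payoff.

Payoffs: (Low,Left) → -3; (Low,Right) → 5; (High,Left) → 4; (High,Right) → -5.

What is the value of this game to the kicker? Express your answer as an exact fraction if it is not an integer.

5/17

Row minima: Low → -3, High → -5; maximin = -3.
Column maxima: Left → 4, Right → 5; minimax = 4.
-3 ≠ 4, so there is no saddle point; optimal play is mixed.
Let the kicker play Low with probability p. Expected payoff against Left: (-3)p + 4(1−p) = −7p + 4; against Right: 5p + (-5)(1−p) = 10p − 5.
Setting these equal: −7p + 4 = 10p − 5 ⇒ −17p = -9 ⇒ p = 9/17, and the value is (-7)·(9/17) + 4 = 5/17.
For the keeper: with q = P(Left), equating Low's and High's payoffs gives −8q + 5 = 9q − 5 ⇒ q = 10/17.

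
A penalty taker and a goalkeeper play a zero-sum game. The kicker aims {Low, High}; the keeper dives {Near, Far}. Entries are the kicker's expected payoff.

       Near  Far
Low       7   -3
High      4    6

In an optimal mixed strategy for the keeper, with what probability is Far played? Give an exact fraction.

Row minima: Low → -3, High → 4; maximin = 4.
Column maxima: Near → 7, Far → 6; minimax = 6.
4 ≠ 6, so there is no saddle point; optimal play is mixed.
Let the kicker play Low with probability p. Expected payoff against Near: 7p + 4(1−p) = 3p + 4; against Far: (-3)p + 6(1−p) = −9p + 6.
Setting these equal: 3p + 4 = −9p + 6 ⇒ 12p = 2 ⇒ p = 1/6, and the value is (3)·(1/6) + 4 = 9/2.
For the keeper: with q = P(Near), equating Low's and High's payoffs gives 10q − 3 = −2q + 6 ⇒ q = 3/4.

1/4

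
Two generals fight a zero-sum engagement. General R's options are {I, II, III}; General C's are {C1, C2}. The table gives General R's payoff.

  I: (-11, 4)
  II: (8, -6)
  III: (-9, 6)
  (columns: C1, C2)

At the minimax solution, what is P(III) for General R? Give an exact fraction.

Row minima: I → -11, II → -6, III → -9; maximin = -6.
Column maxima: C1 → 8, C2 → 6; minimax = 6.
-6 ≠ 6, so there is no saddle point; optimal play is mixed.
I is strictly dominated by III, so General R never plays it.
On the remaining 2×2 (II, III vs C1, C2):
Let General R play II with probability p. Expected payoff against C1: 8p + (-9)(1−p) = 17p − 9; against C2: (-6)p + 6(1−p) = −12p + 6.
Setting these equal: 17p − 9 = −12p + 6 ⇒ 29p = 15 ⇒ p = 15/29, and the value is (17)·(15/29) − 9 = -6/29.
For General C: with q = P(C1), equating II's and III's payoffs gives 14q − 6 = −15q + 6 ⇒ q = 12/29.

14/29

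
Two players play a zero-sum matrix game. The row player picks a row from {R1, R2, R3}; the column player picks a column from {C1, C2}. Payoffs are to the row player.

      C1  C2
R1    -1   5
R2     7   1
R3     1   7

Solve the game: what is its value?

4

Row minima: R1 → -1, R2 → 1, R3 → 1; maximin = 1.
Column maxima: C1 → 7, C2 → 7; minimax = 7.
1 ≠ 7, so there is no saddle point; optimal play is mixed.
R1 is strictly dominated by R3, so the row player never plays it.
On the remaining 2×2 (R2, R3 vs C1, C2):
Let the row player play R2 with probability p. Expected payoff against C1: 7p + 1(1−p) = 6p + 1; against C2: 1p + 7(1−p) = −6p + 7.
Setting these equal: 6p + 1 = −6p + 7 ⇒ 12p = 6 ⇒ p = 1/2, and the value is (6)·(1/2) + 1 = 4.
For the column player: with q = P(C1), equating R2's and R3's payoffs gives 6q + 1 = −6q + 7 ⇒ q = 1/2.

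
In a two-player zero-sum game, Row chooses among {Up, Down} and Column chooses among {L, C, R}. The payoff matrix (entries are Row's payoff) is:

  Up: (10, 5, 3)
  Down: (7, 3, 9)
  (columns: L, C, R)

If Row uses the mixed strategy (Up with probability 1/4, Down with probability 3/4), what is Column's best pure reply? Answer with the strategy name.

C

If Column plays L, Row's expected payoff is (1/4)·10 + (3/4)·7 = 31/4.
If Column plays C, Row's expected payoff is (1/4)·5 + (3/4)·3 = 7/2.
If Column plays R, Row's expected payoff is (1/4)·3 + (3/4)·9 = 15/2.
Column minimizes Row's payoff; the smallest is 7/2, so the best response is C.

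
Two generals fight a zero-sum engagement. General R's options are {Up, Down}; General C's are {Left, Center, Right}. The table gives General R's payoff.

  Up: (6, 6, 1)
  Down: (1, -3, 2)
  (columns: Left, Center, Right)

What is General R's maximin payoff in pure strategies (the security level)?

1

Row minima: Up → 1, Down → -3.
The best of these is 1.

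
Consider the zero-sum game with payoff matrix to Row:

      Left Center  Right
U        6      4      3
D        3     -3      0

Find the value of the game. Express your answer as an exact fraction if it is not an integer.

3

Row minima: U → 3, D → -3; maximin = 3.
Column maxima: Left → 6, Center → 4, Right → 3; minimax = 3.
Since maximin = minimax = 3, there is a saddle point and the value is 3.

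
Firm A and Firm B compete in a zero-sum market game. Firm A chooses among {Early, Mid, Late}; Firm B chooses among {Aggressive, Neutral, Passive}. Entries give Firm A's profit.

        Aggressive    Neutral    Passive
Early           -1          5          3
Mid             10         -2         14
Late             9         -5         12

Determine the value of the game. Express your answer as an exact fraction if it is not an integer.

8/3

Row minima: Early → -1, Mid → -2, Late → -5; maximin = -1.
Column maxima: Aggressive → 10, Neutral → 5, Passive → 14; minimax = 5.
-1 ≠ 5, so there is no saddle point; optimal play is mixed.
Late is strictly dominated by Mid, so Firm A never plays it.
Passive is strictly dominated by Aggressive (it gives Firm A strictly more in every row), so Firm B never plays it.
On the remaining 2×2 (Early, Mid vs Aggressive, Neutral):
Let Firm A play Early with probability p. Expected payoff against Aggressive: (-1)p + 10(1−p) = −11p + 10; against Neutral: 5p + (-2)(1−p) = 7p − 2.
Setting these equal: −11p + 10 = 7p − 2 ⇒ −18p = -12 ⇒ p = 2/3, and the value is (-11)·(2/3) + 10 = 8/3.
For Firm B: with q = P(Aggressive), equating Early's and Mid's payoffs gives −6q + 5 = 12q − 2 ⇒ q = 7/18.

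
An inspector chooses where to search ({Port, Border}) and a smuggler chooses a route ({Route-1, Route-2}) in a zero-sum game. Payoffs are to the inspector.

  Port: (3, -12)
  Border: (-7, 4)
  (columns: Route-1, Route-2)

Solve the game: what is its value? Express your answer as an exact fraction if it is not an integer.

-36/13

Row minima: Port → -12, Border → -7; maximin = -7.
Column maxima: Route-1 → 3, Route-2 → 4; minimax = 3.
-7 ≠ 3, so there is no saddle point; optimal play is mixed.
Let the inspector play Port with probability p. Expected payoff against Route-1: 3p + (-7)(1−p) = 10p − 7; against Route-2: (-12)p + 4(1−p) = −16p + 4.
Setting these equal: 10p − 7 = −16p + 4 ⇒ 26p = 11 ⇒ p = 11/26, and the value is (10)·(11/26) − 7 = -36/13.
For the smuggler: with q = P(Route-1), equating Port's and Border's payoffs gives 15q − 12 = −11q + 4 ⇒ q = 8/13.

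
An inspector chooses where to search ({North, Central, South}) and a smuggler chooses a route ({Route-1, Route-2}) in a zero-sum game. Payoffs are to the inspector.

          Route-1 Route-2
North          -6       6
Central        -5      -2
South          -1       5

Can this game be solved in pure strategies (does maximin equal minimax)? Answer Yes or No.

Row minima: North → -6, Central → -5, South → -1; maximin = -1.
Column maxima: Route-1 → -1, Route-2 → 6; minimax = -1.
maximin = minimax = -1, so a saddle point exists.

Yes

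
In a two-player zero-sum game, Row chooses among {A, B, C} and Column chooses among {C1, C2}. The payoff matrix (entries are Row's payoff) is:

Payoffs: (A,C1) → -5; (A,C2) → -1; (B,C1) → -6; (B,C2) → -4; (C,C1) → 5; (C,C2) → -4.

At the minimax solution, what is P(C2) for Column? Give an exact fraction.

10/13

Row minima: A → -5, B → -6, C → -4; maximin = -4.
Column maxima: C1 → 5, C2 → -1; minimax = -1.
-4 ≠ -1, so there is no saddle point; optimal play is mixed.
B is strictly dominated by A, so Row never plays it.
On the remaining 2×2 (A, C vs C1, C2):
Let Row play A with probability p. Expected payoff against C1: (-5)p + 5(1−p) = −10p + 5; against C2: (-1)p + (-4)(1−p) = 3p − 4.
Setting these equal: −10p + 5 = 3p − 4 ⇒ −13p = -9 ⇒ p = 9/13, and the value is (-10)·(9/13) + 5 = -25/13.
For Column: with q = P(C1), equating A's and C's payoffs gives −4q − 1 = 9q − 4 ⇒ q = 3/13.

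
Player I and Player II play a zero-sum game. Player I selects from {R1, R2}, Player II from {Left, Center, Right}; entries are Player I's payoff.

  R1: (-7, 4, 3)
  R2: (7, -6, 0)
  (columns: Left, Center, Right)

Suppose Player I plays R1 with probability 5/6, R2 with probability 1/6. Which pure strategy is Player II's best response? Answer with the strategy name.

Left

If Player II plays Left, Player I's expected payoff is (5/6)·(-7) + (1/6)·7 = -14/3.
If Player II plays Center, Player I's expected payoff is (5/6)·4 + (1/6)·(-6) = 7/3.
If Player II plays Right, Player I's expected payoff is (5/6)·3 + (1/6)·0 = 5/2.
Player II minimizes Player I's payoff; the smallest is -14/3, so the best response is Left.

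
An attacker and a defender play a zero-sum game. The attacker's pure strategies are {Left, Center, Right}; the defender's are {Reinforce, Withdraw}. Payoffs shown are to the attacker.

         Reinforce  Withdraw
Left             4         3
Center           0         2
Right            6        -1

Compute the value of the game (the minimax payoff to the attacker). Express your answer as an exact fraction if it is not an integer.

3

Row minima: Left → 3, Center → 0, Right → -1; maximin = 3.
Column maxima: Reinforce → 6, Withdraw → 3; minimax = 3.
Since maximin = minimax = 3, there is a saddle point and the value is 3.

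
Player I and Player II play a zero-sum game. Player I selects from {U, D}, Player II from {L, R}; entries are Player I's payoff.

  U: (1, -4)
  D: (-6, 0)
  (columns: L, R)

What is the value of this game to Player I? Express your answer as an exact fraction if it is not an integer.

-24/11

Row minima: U → -4, D → -6; maximin = -4.
Column maxima: L → 1, R → 0; minimax = 0.
-4 ≠ 0, so there is no saddle point; optimal play is mixed.
Let Player I play U with probability p. Expected payoff against L: 1p + (-6)(1−p) = 7p − 6; against R: (-4)p + 0(1−p) = −4p.
Setting these equal: 7p − 6 = −4p ⇒ 11p = 6 ⇒ p = 6/11, and the value is (7)·(6/11) − 6 = -24/11.
For Player II: with q = P(L), equating U's and D's payoffs gives 5q − 4 = −6q ⇒ q = 4/11.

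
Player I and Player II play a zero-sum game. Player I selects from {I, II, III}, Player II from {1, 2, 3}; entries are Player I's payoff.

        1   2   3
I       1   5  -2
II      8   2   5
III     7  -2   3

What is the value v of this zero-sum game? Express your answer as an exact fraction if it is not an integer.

29/10

Row minima: I → -2, II → 2, III → -2; maximin = 2.
Column maxima: 1 → 8, 2 → 5, 3 → 5; minimax = 5.
2 ≠ 5, so there is no saddle point; optimal play is mixed.
III is strictly dominated by II, so Player I never plays it.
1 is strictly dominated by 3 (it gives Player I strictly more in every row), so Player II never plays it.
On the remaining 2×2 (I, II vs 2, 3):
Let Player I play I with probability p. Expected payoff against 2: 5p + 2(1−p) = 3p + 2; against 3: (-2)p + 5(1−p) = −7p + 5.
Setting these equal: 3p + 2 = −7p + 5 ⇒ 10p = 3 ⇒ p = 3/10, and the value is (3)·(3/10) + 2 = 29/10.
For Player II: with q = P(2), equating I's and II's payoffs gives 7q − 2 = −3q + 5 ⇒ q = 7/10.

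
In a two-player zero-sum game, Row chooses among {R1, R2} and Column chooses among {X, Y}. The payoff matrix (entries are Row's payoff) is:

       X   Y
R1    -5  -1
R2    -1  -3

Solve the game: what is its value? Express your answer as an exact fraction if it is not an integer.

Row minima: R1 → -5, R2 → -3; maximin = -3.
Column maxima: X → -1, Y → -1; minimax = -1.
-3 ≠ -1, so there is no saddle point; optimal play is mixed.
Let Row play R1 with probability p. Expected payoff against X: (-5)p + (-1)(1−p) = −4p − 1; against Y: (-1)p + (-3)(1−p) = 2p − 3.
Setting these equal: −4p − 1 = 2p − 3 ⇒ −6p = -2 ⇒ p = 1/3, and the value is (-4)·(1/3) − 1 = -7/3.
For Column: with q = P(X), equating R1's and R2's payoffs gives −4q − 1 = 2q − 3 ⇒ q = 1/3.

-7/3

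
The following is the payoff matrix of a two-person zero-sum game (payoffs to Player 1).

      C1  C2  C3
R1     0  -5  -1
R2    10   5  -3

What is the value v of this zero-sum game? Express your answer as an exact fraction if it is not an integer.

-5/3

Row minima: R1 → -5, R2 → -3; maximin = -3.
Column maxima: C1 → 10, C2 → 5, C3 → -1; minimax = -1.
-3 ≠ -1, so there is no saddle point; optimal play is mixed.
C1 is strictly dominated by C2 (it gives Player 1 strictly more in every row), so Player 2 never plays it.
On the remaining 2×2 (R1, R2 vs C2, C3):
Let Player 1 play R1 with probability p. Expected payoff against C2: (-5)p + 5(1−p) = −10p + 5; against C3: (-1)p + (-3)(1−p) = 2p − 3.
Setting these equal: −10p + 5 = 2p − 3 ⇒ −12p = -8 ⇒ p = 2/3, and the value is (-10)·(2/3) + 5 = -5/3.
For Player 2: with q = P(C2), equating R1's and R2's payoffs gives −4q − 1 = 8q − 3 ⇒ q = 1/6.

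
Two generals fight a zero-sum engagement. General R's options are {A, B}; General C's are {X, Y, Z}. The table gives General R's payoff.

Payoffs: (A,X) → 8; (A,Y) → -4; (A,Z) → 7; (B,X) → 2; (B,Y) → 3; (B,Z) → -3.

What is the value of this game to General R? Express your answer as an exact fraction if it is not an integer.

Row minima: A → -4, B → -3; maximin = -3.
Column maxima: X → 8, Y → 3, Z → 7; minimax = 3.
-3 ≠ 3, so there is no saddle point; optimal play is mixed.
X is strictly dominated by Z (it gives General R strictly more in every row), so General C never plays it.
On the remaining 2×2 (A, B vs Y, Z):
Let General R play A with probability p. Expected payoff against Y: (-4)p + 3(1−p) = −7p + 3; against Z: 7p + (-3)(1−p) = 10p − 3.
Setting these equal: −7p + 3 = 10p − 3 ⇒ −17p = -6 ⇒ p = 6/17, and the value is (-7)·(6/17) + 3 = 9/17.
For General C: with q = P(Y), equating A's and B's payoffs gives −11q + 7 = 6q − 3 ⇒ q = 10/17.

9/17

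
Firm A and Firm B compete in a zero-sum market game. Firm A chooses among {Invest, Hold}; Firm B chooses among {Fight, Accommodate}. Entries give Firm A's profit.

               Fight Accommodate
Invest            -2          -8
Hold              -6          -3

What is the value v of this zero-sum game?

Row minima: Invest → -8, Hold → -6; maximin = -6.
Column maxima: Fight → -2, Accommodate → -3; minimax = -3.
-6 ≠ -3, so there is no saddle point; optimal play is mixed.
Let Firm A play Invest with probability p. Expected payoff against Fight: (-2)p + (-6)(1−p) = 4p − 6; against Accommodate: (-8)p + (-3)(1−p) = −5p − 3.
Setting these equal: 4p − 6 = −5p − 3 ⇒ 9p = 3 ⇒ p = 1/3, and the value is (4)·(1/3) − 6 = -14/3.
For Firm B: with q = P(Fight), equating Invest's and Hold's payoffs gives 6q − 8 = −3q − 3 ⇒ q = 5/9.

-14/3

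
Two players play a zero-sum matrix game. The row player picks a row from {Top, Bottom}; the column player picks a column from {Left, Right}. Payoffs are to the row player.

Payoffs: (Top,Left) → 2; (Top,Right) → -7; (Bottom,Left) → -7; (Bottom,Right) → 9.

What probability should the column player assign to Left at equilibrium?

16/25

Row minima: Top → -7, Bottom → -7; maximin = -7.
Column maxima: Left → 2, Right → 9; minimax = 2.
-7 ≠ 2, so there is no saddle point; optimal play is mixed.
Let the row player play Top with probability p. Expected payoff against Left: 2p + (-7)(1−p) = 9p − 7; against Right: (-7)p + 9(1−p) = −16p + 9.
Setting these equal: 9p − 7 = −16p + 9 ⇒ 25p = 16 ⇒ p = 16/25, and the value is (9)·(16/25) − 7 = -31/25.
For the column player: with q = P(Left), equating Top's and Bottom's payoffs gives 9q − 7 = −16q + 9 ⇒ q = 16/25.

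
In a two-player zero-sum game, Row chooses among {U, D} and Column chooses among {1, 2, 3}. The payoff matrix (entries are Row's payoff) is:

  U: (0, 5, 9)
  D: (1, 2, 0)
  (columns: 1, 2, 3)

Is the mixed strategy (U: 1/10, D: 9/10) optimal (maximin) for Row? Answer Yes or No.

Yes

Against 1 this mix gives (1/10)·0 + (9/10)·1 = 9/10.
Against 2 this mix gives (1/10)·5 + (9/10)·2 = 23/10.
Against 3 this mix gives (1/10)·9 + (9/10)·0 = 9/10.
All of Column's active replies (1, 3) yield 9/10, and no column does worse for Row. The mix makes Column indifferent and guarantees 9/10, so it is optimal.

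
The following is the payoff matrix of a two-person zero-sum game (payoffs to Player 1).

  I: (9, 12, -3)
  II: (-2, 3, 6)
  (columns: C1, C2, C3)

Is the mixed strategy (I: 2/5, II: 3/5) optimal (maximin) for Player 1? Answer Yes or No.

Against C1 this mix gives (2/5)·9 + (3/5)·(-2) = 12/5.
Against C2 this mix gives (2/5)·12 + (3/5)·3 = 33/5.
Against C3 this mix gives (2/5)·(-3) + (3/5)·6 = 12/5.
All of Player 2's active replies (C1, C3) yield 12/5, and no column does worse for Player 1. The mix makes Player 2 indifferent and guarantees 12/5, so it is optimal.

Yes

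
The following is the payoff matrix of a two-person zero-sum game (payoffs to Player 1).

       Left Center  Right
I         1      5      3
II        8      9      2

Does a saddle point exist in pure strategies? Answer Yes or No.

No

Row minima: I → 1, II → 2; maximin = 2.
Column maxima: Left → 8, Center → 9, Right → 3; minimax = 3.
2 ≠ 3, so no pure-strategy equilibrium exists.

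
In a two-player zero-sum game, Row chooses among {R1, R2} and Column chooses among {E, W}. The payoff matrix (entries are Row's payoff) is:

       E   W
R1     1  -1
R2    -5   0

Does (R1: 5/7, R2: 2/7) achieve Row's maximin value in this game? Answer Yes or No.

Yes

Against E this mix gives (5/7)·1 + (2/7)·(-5) = -5/7.
Against W this mix gives (5/7)·(-1) + (2/7)·0 = -5/7.
All of Column's active replies (E, W) yield -5/7, and no column does worse for Row. The mix makes Column indifferent and guarantees -5/7, so it is optimal.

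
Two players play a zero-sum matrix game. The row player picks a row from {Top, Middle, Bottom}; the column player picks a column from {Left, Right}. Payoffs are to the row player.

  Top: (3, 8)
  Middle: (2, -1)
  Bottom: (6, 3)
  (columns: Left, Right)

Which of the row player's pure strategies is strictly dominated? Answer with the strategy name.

Top gives a strictly higher payoff than Middle against every column: 3 > 2, 8 > -1.
So Middle is strictly dominated and the row player never plays it.

Middle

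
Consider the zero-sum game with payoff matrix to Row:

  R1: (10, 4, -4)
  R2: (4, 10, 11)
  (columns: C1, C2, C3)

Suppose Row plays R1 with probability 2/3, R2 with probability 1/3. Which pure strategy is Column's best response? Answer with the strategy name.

If Column plays C1, Row's expected payoff is (2/3)·10 + (1/3)·4 = 8.
If Column plays C2, Row's expected payoff is (2/3)·4 + (1/3)·10 = 6.
If Column plays C3, Row's expected payoff is (2/3)·(-4) + (1/3)·11 = 1.
Column minimizes Row's payoff; the smallest is 1, so the best response is C3.

C3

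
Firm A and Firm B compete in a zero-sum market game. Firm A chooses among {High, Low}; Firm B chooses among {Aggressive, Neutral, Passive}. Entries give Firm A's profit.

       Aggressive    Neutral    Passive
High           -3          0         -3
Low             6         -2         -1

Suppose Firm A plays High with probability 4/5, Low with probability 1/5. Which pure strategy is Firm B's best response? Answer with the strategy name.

If Firm B plays Aggressive, Firm A's expected payoff is (4/5)·(-3) + (1/5)·6 = -6/5.
If Firm B plays Neutral, Firm A's expected payoff is (4/5)·0 + (1/5)·(-2) = -2/5.
If Firm B plays Passive, Firm A's expected payoff is (4/5)·(-3) + (1/5)·(-1) = -13/5.
Firm B minimizes Firm A's payoff; the smallest is -13/5, so the best response is Passive.

Passive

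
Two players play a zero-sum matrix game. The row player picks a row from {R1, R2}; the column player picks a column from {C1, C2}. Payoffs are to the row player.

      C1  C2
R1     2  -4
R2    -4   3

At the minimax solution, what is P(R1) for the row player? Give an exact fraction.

Row minima: R1 → -4, R2 → -4; maximin = -4.
Column maxima: C1 → 2, C2 → 3; minimax = 2.
-4 ≠ 2, so there is no saddle point; optimal play is mixed.
Let the row player play R1 with probability p. Expected payoff against C1: 2p + (-4)(1−p) = 6p − 4; against C2: (-4)p + 3(1−p) = −7p + 3.
Setting these equal: 6p − 4 = −7p + 3 ⇒ 13p = 7 ⇒ p = 7/13, and the value is (6)·(7/13) − 4 = -10/13.
For the column player: with q = P(C1), equating R1's and R2's payoffs gives 6q − 4 = −7q + 3 ⇒ q = 7/13.

7/13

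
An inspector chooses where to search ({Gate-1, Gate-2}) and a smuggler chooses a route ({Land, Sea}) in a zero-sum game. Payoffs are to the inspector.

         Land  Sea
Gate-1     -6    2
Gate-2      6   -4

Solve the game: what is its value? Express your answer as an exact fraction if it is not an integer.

Row minima: Gate-1 → -6, Gate-2 → -4; maximin = -4.
Column maxima: Land → 6, Sea → 2; minimax = 2.
-4 ≠ 2, so there is no saddle point; optimal play is mixed.
Let the inspector play Gate-1 with probability p. Expected payoff against Land: (-6)p + 6(1−p) = −12p + 6; against Sea: 2p + (-4)(1−p) = 6p − 4.
Setting these equal: −12p + 6 = 6p − 4 ⇒ −18p = -10 ⇒ p = 5/9, and the value is (-12)·(5/9) + 6 = -2/3.
For the smuggler: with q = P(Land), equating Gate-1's and Gate-2's payoffs gives −8q + 2 = 10q − 4 ⇒ q = 1/3.

-2/3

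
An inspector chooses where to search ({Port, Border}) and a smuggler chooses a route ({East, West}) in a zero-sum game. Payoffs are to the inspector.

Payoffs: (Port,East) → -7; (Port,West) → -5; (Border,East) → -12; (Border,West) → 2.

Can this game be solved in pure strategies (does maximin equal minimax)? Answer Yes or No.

Yes

Row minima: Port → -7, Border → -12; maximin = -7.
Column maxima: East → -7, West → 2; minimax = -7.
maximin = minimax = -7, so a saddle point exists.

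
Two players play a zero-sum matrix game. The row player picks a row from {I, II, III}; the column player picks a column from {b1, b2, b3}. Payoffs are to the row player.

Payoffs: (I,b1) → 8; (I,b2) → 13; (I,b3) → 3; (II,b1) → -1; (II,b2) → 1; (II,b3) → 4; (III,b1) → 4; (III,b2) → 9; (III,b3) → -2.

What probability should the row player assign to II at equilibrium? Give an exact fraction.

1/2

Row minima: I → 3, II → -1, III → -2; maximin = 3.
Column maxima: b1 → 8, b2 → 13, b3 → 4; minimax = 4.
3 ≠ 4, so there is no saddle point; optimal play is mixed.
III is strictly dominated by I, so the row player never plays it.
b2 is strictly dominated by b1 (it gives the row player strictly more in every row), so the column player never plays it.
On the remaining 2×2 (I, II vs b1, b3):
Let the row player play I with probability p. Expected payoff against b1: 8p + (-1)(1−p) = 9p − 1; against b3: 3p + 4(1−p) = −p + 4.
Setting these equal: 9p − 1 = −p + 4 ⇒ 10p = 5 ⇒ p = 1/2, and the value is (9)·(1/2) − 1 = 7/2.
For the column player: with q = P(b1), equating I's and II's payoffs gives 5q + 3 = −5q + 4 ⇒ q = 1/10.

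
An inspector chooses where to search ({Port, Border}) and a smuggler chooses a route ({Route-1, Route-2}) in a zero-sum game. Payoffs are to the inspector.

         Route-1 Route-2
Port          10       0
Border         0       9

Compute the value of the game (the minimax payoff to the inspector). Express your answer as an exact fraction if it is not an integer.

Row minima: Port → 0, Border → 0; maximin = 0.
Column maxima: Route-1 → 10, Route-2 → 9; minimax = 9.
0 ≠ 9, so there is no saddle point; optimal play is mixed.
Let the inspector play Port with probability p. Expected payoff against Route-1: 10p + 0(1−p) = 10p; against Route-2: 0p + 9(1−p) = −9p + 9.
Setting these equal: 10p = −9p + 9 ⇒ 19p = 9 ⇒ p = 9/19, and the value is (10)·(9/19) = 90/19.
For the smuggler: with q = P(Route-1), equating Port's and Border's payoffs gives 10q = −9q + 9 ⇒ q = 9/19.

90/19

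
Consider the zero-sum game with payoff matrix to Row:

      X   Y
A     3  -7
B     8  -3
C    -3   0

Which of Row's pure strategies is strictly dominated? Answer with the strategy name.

B gives a strictly higher payoff than A against every column: 8 > 3, -3 > -7.
So A is strictly dominated and Row never plays it.

A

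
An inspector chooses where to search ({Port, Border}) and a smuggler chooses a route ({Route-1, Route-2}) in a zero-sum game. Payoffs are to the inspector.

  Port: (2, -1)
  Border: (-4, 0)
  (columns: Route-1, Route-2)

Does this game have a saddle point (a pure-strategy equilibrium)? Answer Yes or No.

No

Row minima: Port → -1, Border → -4; maximin = -1.
Column maxima: Route-1 → 2, Route-2 → 0; minimax = 0.
-1 ≠ 0, so no pure-strategy equilibrium exists.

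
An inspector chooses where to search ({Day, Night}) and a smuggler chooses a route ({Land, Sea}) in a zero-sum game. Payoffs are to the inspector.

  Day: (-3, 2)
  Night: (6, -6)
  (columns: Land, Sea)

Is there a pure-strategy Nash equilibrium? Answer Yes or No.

Row minima: Day → -3, Night → -6; maximin = -3.
Column maxima: Land → 6, Sea → 2; minimax = 2.
-3 ≠ 2, so no pure-strategy equilibrium exists.

No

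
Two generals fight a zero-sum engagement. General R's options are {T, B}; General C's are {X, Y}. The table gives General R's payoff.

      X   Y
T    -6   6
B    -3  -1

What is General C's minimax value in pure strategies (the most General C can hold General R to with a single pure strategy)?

-3

Column maxima: X → -3, Y → 6.
The smallest of these is -3.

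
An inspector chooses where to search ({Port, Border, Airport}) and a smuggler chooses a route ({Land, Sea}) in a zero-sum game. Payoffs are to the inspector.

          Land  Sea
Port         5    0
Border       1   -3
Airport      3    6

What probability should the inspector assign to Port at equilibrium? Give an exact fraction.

Row minima: Port → 0, Border → -3, Airport → 3; maximin = 3.
Column maxima: Land → 5, Sea → 6; minimax = 5.
3 ≠ 5, so there is no saddle point; optimal play is mixed.
Border is strictly dominated by Port, so the inspector never plays it.
On the remaining 2×2 (Port, Airport vs Land, Sea):
Let the inspector play Port with probability p. Expected payoff against Land: 5p + 3(1−p) = 2p + 3; against Sea: 0p + 6(1−p) = −6p + 6.
Setting these equal: 2p + 3 = −6p + 6 ⇒ 8p = 3 ⇒ p = 3/8, and the value is (2)·(3/8) + 3 = 15/4.
For the smuggler: with q = P(Land), equating Port's and Airport's payoffs gives 5q = −3q + 6 ⇒ q = 3/4.

3/8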